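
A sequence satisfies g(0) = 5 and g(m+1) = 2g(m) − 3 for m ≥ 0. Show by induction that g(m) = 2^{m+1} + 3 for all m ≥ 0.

Base case: g(0) = 5, and 2^{0+1} + 3 = 2 + 3 = 5.
Assume g(k) = 2^{k+1} + 3 for some k ≥ 0.
Then g(k+1) = 2g(k) − 3 = 2·(2^{k+1} + 3) − 3 = 2^{k+2} + 6 − 3 = 2^{k+2} + 3.
This completes the inductive step, so g(m) = 2^{m+1} + 3 for all m ≥ 0.

g(m) = 2^{m+1} + 3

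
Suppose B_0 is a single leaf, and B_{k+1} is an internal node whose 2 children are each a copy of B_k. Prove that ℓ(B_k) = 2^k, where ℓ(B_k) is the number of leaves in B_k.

Base case: ℓ(B_0) = 1, and 2^0 = 1.
Assume ℓ(B_r) = 2^r.
Then ℓ(B_{r+1}) = 2·ℓ(B_r) = 2·2^r = 2^{r+1}.
So the formula holds for r+1, and by induction ℓ(B_k) = 2^k for all k ≥ 0.

ℓ(B_k) = 2^k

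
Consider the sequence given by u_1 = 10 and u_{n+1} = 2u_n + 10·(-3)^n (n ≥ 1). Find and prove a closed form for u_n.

Claim: u_n = 2·2^n − 2·(-3)^n.

Base case: u_1 = 10, and 2·2^1 − 2·(-3)^1 = 4 + 6 = 10.
Assume u_m = 2·2^m − 2·(-3)^m for some m ≥ 1.
Then u_{m+1} = 2u_m + 10·(-3)^m = 2·(2·2^m − 2·(-3)^m) + 10·(-3)^m = 2·2^{m+1} − 4·(-3)^m + 10·(-3)^m = 2·2^{m+1} + 6·(-3)^m = 2·2^{m+1} − 2·(-3)^{m+1}.
So the formula holds for m+1, and by induction u_n = 2·2^n − 2·(-3)^n for all n ≥ 1.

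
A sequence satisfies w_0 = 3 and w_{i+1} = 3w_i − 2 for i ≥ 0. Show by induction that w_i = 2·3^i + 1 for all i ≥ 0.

Base case: w_0 = 3, and 2·3^0 + 1 = 2 + 1 = 3.
Assume w_m = 2·3^m + 1 for some m ≥ 0.
Then w_{m+1} = 3w_m − 2 = 3·(2·3^m + 1) − 2 = 6·3^m + 3 − 2 = 2·3^{m+1} + 1.
By induction, w_i = 2·3^i + 1 for all i ≥ 0.

w_i = 2·3^i + 1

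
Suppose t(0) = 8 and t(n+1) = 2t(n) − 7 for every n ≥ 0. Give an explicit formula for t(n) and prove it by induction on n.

Claim: t(n) = 2^n + 7.

Base case: t(0) = 8, and 2^0 + 7 = 1 + 7 = 8.
Assume t(m) = 2^m + 7 for some m ≥ 0.
Then t(m+1) = 2t(m) − 7 = 2·(2^m + 7) − 7 = 2^{m+1} + 14 − 7 = 2^{m+1} + 7.
This completes the inductive step, so t(n) = 2^n + 7 for all n ≥ 0.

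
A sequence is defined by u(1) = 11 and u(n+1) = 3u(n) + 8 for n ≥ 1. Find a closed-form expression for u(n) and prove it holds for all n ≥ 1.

Claim: u(n) = 5·3^n − 4.

Base case: u(1) = 11, and 5·3^1 − 4 = 15 − 4 = 11.
Assume u(k) = 5·3^k − 4 for some k ≥ 1.
Then u(k+1) = 3u(k) + 8 = 3·(5·3^k − 4) + 8 = 15·3^k − 12 + 8 = 5·3^{k+1} − 4.
This completes the inductive step, so u(n) = 5·3^n − 4 for all n ≥ 1.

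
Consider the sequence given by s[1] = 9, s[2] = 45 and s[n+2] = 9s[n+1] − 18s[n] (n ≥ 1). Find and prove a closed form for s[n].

Claim: s[n] = 6^n + 3^n.

Base cases: s[1] = 9 and 6^1 + 3^1 = 9; s[2] = 45 and 6^2 + 3^2 = 45.
Assume s[j] = 6^j + 3^j for all 1 ≤ j ≤ m, where m ≥ 2.
Then s[m+1] = 9s[m] − 18s[m−1] = 9·(6^m + 3^m) − 18·(6^{m−1} + 3^{m−1}) = (9·6 − 18)6^{m−1} + (9·3 − 18)3^{m−1} = 36·6^{m−1} + 9·3^{m−1} = 6^{m+1} + 3^{m+1}.
This completes the inductive step, so s[n] = 6^n + 3^n for all n ≥ 1.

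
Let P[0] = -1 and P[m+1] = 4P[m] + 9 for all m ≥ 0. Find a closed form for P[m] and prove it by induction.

Claim: P[m] = 2·4^m − 3.

Base case: P[0] = -1, and 2·4^0 − 3 = 2 − 3 = -1.
Assume P[r] = 2·4^r − 3 for some r ≥ 0.
Then P[r+1] = 4P[r] + 9 = 4·(2·4^r − 3) + 9 = 8·4^r − 12 + 9 = 2·4^{r+1} − 3.
By induction, P[m] = 2·4^m − 3 for all m ≥ 0.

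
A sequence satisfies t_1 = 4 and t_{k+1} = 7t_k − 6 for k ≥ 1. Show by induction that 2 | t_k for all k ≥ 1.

Base case: t_1 = 4 = 2·2, so 2 | t_1.
Assume 2 | t_j, so t_j = 2s for some integer s.
Then t_{j+1} = 7t_j − 6 = 7·(2s) − 6 = 2(7s − 3), so 2 | t_{j+1}.
By induction, 2 | t_k for all k ≥ 1.

2 | t_k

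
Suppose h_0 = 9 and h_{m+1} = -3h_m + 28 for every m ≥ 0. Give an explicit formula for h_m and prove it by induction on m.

Claim: h_m = 2·(-3)^m + 7.

Base case: h_0 = 9, and 2·(-3)^0 + 7 = 2 + 7 = 9.
Assume h_k = 2·(-3)^k + 7 for some k ≥ 0.
Then h_{k+1} = -3h_k + 28 = -3·(2·(-3)^k + 7) + 28 = -6·(-3)^k − 21 + 28 = 2·(-3)^{k+1} + 7.
Hence h_m = 2·(-3)^m + 7 for every m ≥ 0, by induction.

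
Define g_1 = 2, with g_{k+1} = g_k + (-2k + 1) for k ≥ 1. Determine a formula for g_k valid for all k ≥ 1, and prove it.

Claim: g_k = -k^2 + 2k + 1.

Base case: g_1 = 2, and -1^2 + 2·1 + 1 = 2.
Assume g_j = -j^2 + 2j + 1.
Then g_{j+1} = g_j + (-2j + 1) = (-j^2 + 2j + 1) + (-2j + 1) = -j^2 + 2,
and -(j+1)^2 + 2·(j+1) + 1 = -j^2 + 2.
By induction, g_k = -k^2 + 2k + 1 for all k ≥ 1.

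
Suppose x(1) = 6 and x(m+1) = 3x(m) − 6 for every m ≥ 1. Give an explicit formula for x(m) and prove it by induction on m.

Claim: x(m) = 3^m + 3.

Base case: x(1) = 6, and 3^1 + 3 = 3 + 3 = 6.
Assume x(k) = 3^k + 3 for some k ≥ 1.
Then x(k+1) = 3x(k) − 6 = 3·(3^k + 3) − 6 = 3^{k+1} + 9 − 6 = 3^{k+1} + 3.
So the formula holds for k+1, and by induction x(m) = 3^m + 3 for all m ≥ 1.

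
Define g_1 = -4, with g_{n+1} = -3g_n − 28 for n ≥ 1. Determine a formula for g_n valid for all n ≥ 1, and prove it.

Claim: g_n = -(-3)^n − 7.

Base case: g_1 = -4, and -(-3)^1 − 7 = 3 − 7 = -4.
Assume g_j = -(-3)^j − 7 for some j ≥ 1.
Then g_{j+1} = -3g_j − 28 = -3·(-(-3)^j − 7) − 28 = 3·(-3)^j + 21 − 28 = -(-3)^{j+1} − 7.
By induction, g_n = -(-3)^n − 7 for all n ≥ 1.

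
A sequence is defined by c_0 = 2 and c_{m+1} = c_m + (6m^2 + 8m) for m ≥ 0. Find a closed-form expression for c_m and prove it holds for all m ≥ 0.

Claim: c_m = 2m^3 + m^2 − 3m + 2.

Base case: c_0 = 2, and 2·0^3 + 0^2 − 3·0 + 2 = 2.
Assume c_r = 2r^3 + r^2 − 3r + 2.
Then c_{r+1} = c_r + (6r^2 + 8r) = (2r^3 + r^2 − 3r + 2) + (6r^2 + 8r) = 2r^3 + 7r^2 + 5r + 2,
and 2·(r+1)^3 + (r+1)^2 − 3·(r+1) + 2 = 2r^3 + 7r^2 + 5r + 2.
This completes the inductive step, so c_m = 2m^3 + m^2 − 3m + 2 for all m ≥ 0.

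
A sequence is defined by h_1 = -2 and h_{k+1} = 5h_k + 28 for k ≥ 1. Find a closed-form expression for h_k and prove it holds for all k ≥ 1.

Claim: h_k = 5^k − 7.

Base case: h_1 = -2, and 5^1 − 7 = 5 − 7 = -2.
Assume h_r = 5^r − 7 for some r ≥ 1.
Then h_{r+1} = 5h_r + 28 = 5·(5^r − 7) + 28 = 5^{r+1} − 35 + 28 = 5^{r+1} − 7.
By induction, h_k = 5^k − 7 for all k ≥ 1.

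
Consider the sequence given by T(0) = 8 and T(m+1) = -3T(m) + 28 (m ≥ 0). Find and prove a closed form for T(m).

Claim: T(m) = (-3)^m + 7.

Base case: T(0) = 8, and (-3)^0 + 7 = 1 + 7 = 8.
Assume T(k) = (-3)^k + 7 for some k ≥ 0.
Then T(k+1) = -3T(k) + 28 = -3·((-3)^k + 7) + 28 = -3·(-3)^k − 21 + 28 = (-3)^{k+1} + 7.
So the formula holds for k+1, and by induction T(m) = (-3)^m + 7 for all m ≥ 0.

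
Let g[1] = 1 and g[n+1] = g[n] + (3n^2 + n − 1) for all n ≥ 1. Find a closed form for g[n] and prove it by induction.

Claim: g[n] = n^3 − n^2 − n + 2.

Base case: g[1] = 1, and 1^3 − 1^2 − 1 + 2 = 1.
Assume g[j] = j^3 − j^2 − j + 2.
Then g[j+1] = g[j] + (3j^2 + j − 1) = (j^3 − j^2 − j + 2) + (3j^2 + j − 1) = j^3 + 2j^2 + 1,
and (j+1)^3 − (j+1)^2 − (j+1) + 2 = j^3 + 2j^2 + 1.
This completes the inductive step, so g[n] = n^3 − n^2 − n + 2 for all n ≥ 1.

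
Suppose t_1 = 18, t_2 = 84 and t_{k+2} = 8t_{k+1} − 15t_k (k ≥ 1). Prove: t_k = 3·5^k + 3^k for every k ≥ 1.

Base cases: t_1 = 18 and 3·5^1 + 3^1 = 18; t_2 = 84 and 3·5^2 + 3^2 = 84.
Assume t_j = 3·5^j + 3^j for all 1 ≤ j ≤ m, where m ≥ 2.
Then t_{m+1} = 8t_m − 15t_{m−1} = 8·(3·5^m + 3^m) − 15·(3·5^{m−1} + 3^{m−1}) = 3·(8·5 − 15)5^{m−1} + (8·3 − 15)3^{m−1} = 75·5^{m−1} + 9·3^{m−1} = 3·5^{m+1} + 3^{m+1}.
Hence t_k = 3·5^k + 3^k for every k ≥ 1, by strong induction.

t_k = 3·5^k + 3^k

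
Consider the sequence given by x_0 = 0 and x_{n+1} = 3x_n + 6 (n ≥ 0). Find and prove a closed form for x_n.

Claim: x_n = 3^{n+1} − 3.

Base case: x_0 = 0, and 3^{0+1} − 3 = 3 − 3 = 0.
Assume x_j = 3^{j+1} − 3 for some j ≥ 0.
Then x_{j+1} = 3x_j + 6 = 3·(3^{j+1} − 3) + 6 = 3^{j+2} − 9 + 6 = 3^{j+2} − 3.
Hence x_n = 3^{n+1} − 3 for every n ≥ 0, by induction.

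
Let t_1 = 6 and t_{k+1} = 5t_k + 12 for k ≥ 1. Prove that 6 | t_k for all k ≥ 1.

Base case: t_1 = 6 = 6·1, so 6 | t_1.
Assume 6 | t_m, so t_m = 6s for some integer s.
Then t_{m+1} = 5t_m + 12 = 5·(6s) + 12 = 6(5s + 2), so 6 | t_{m+1}.
By induction, 6 | t_k for all k ≥ 1.

6 | t_k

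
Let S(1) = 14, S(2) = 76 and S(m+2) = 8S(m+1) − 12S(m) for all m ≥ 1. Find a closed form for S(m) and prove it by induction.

Claim: S(m) = 2^m + 2·6^m.

Base cases: S(1) = 14 and 2^1 + 2·6^1 = 14; S(2) = 76 and 2^2 + 2·6^2 = 76.
Assume S(j) = 2^j + 2·6^j for all 1 ≤ j ≤ k, where k ≥ 2.
Then S(k+1) = 8S(k) − 12S(k−1) = 8·(2^k + 2·6^k) − 12·(2^{k−1} + 2·6^{k−1}) = (8·2 − 12)2^{k−1} + 2·(8·6 − 12)6^{k−1} = 4·2^{k−1} + 72·6^{k−1} = 2^{k+1} + 2·6^{k+1}.
By strong induction, S(m) = 2^m + 2·6^m for all m ≥ 1.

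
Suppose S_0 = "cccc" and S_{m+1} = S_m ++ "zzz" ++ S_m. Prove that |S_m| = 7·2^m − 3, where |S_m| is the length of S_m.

Base case: |S_0| = 4, and 7·2^0 − 3 = 4.
Assume |S_j| = 7·2^j − 3.
Then |S_{j+1}| = |S_j| + 3 + |S_j| = 2|S_j| + 3 = 2(7·2^j − 3) + 3 = 7·2^{j+1} − 6 + 3 = 7·2^{j+1} − 3.
Hence |S_m| = 7·2^m − 3 for every m ≥ 0, by induction.

|S_m| = 7·2^m − 3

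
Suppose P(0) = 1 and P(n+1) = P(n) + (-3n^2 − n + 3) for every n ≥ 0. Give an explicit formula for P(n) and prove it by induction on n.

Claim: P(n) = -n^3 + n^2 + 3n + 1.

Base case: P(0) = 1, and -0^3 + 0^2 + 3·0 + 1 = 1.
Assume P(k) = -k^3 + k^2 + 3k + 1.
Then P(k+1) = P(k) + (-3k^2 − k + 3) = (-k^3 + k^2 + 3k + 1) + (-3k^2 − k + 3) = -k^3 − 2k^2 + 2k + 4,
and -(k+1)^3 + (k+1)^2 + 3·(k+1) + 1 = -k^3 − 2k^2 + 2k + 4.
Hence P(n) = -n^3 + n^2 + 3n + 1 for every n ≥ 0, by induction.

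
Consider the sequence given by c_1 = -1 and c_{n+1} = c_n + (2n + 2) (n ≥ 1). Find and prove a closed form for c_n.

Claim: c_n = n^2 + n − 3.

Base case: c_1 = -1, and 1^2 + 1 − 3 = -1.
Assume c_r = r^2 + r − 3.
Then c_{r+1} = c_r + (2r + 2) = (r^2 + r − 3) + (2r + 2) = r^2 + 3r − 1,
and (r+1)^2 + (r+1) − 3 = r^2 + 3r − 1.
Hence c_n = n^2 + n − 3 for every n ≥ 1, by induction.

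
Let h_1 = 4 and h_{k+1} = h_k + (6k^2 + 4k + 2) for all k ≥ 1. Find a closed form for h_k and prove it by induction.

Claim: h_k = 2k^3 − k^2 + k + 2.

Base case: h_1 = 4, and 2·1^3 − 1^2 + 1 + 2 = 4.
Assume h_j = 2j^3 − j^2 + j + 2.
Then h_{j+1} = h_j + (6j^2 + 4j + 2) = (2j^3 − j^2 + j + 2) + (6j^2 + 4j + 2) = 2j^3 + 5j^2 + 5j + 4,
and 2·(j+1)^3 − (j+1)^2 + (j+1) + 2 = 2j^3 + 5j^2 + 5j + 4.
This completes the inductive step, so h_k = 2k^3 − k^2 + k + 2 for all k ≥ 1.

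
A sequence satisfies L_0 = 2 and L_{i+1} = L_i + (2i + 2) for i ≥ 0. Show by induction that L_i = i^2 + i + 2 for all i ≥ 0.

Base case: L_0 = 2, and 0^2 + 0 + 2 = 2.
Assume L_r = r^2 + r + 2.
Then L_{r+1} = L_r + (2r + 2) = (r^2 + r + 2) + (2r + 2) = r^2 + 3r + 4,
and (r+1)^2 + (r+1) + 2 = r^2 + 3r + 4.
By induction, L_i = i^2 + i + 2 for all i ≥ 0.

L_i = i^2 + i + 2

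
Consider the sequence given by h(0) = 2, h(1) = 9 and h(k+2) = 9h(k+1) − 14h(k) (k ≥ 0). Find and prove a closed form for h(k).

Claim: h(k) = 2^k + 7^k.

Base cases: h(0) = 2 and 2^0 + 7^0 = 2; h(1) = 9 and 2^1 + 7^1 = 9.
Assume h(j) = 2^j + 7^j for all 0 ≤ j ≤ r, where r ≥ 1.
Then h(r+1) = 9h(r) − 14h(r−1) = 9·(2^r + 7^r) − 14·(2^{r−1} + 7^{r−1}) = (9·2 − 14)2^{r−1} + (9·7 − 14)7^{r−1} = 4·2^{r−1} + 49·7^{r−1} = 2^{r+1} + 7^{r+1}.
Hence h(k) = 2^k + 7^k for every k ≥ 0, by strong induction.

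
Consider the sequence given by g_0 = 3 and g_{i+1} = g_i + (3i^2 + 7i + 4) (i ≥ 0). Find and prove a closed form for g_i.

Claim: g_i = i^3 + 2i^2 + i + 3.

Base case: g_0 = 3, and 0^3 + 2·0^2 + 0 + 3 = 3.
Assume g_k = k^3 + 2k^2 + k + 3.
Then g_{k+1} = g_k + (3k^2 + 7k + 4) = (k^3 + 2k^2 + k + 3) + (3k^2 + 7k + 4) = k^3 + 5k^2 + 8k + 7,
and (k+1)^3 + 2·(k+1)^2 + (k+1) + 3 = k^3 + 5k^2 + 8k + 7.
This completes the inductive step, so g_i = i^3 + 2i^2 + i + 3 for all i ≥ 0.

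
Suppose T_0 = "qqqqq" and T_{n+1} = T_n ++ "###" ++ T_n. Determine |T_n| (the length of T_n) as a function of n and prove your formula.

Claim: |T_n| = 2^{n+3} − 3.

Base case: |T_0| = 5, and 2^{0+3} − 3 = 5.
Assume |T_j| = 2^{j+3} − 3.
Then |T_{j+1}| = |T_j| + 3 + |T_j| = 2|T_j| + 3 = 2(2^{j+3} − 3) + 3 = 2^{j+1+3} − 6 + 3 = 2^{j+1+3} − 3.
This completes the inductive step, so |T_n| = 2^{n+3} − 3 for all n ≥ 0.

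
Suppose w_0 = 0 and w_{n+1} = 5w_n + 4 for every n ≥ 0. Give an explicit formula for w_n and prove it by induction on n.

Claim: w_n = 5^n − 1.

Base case: w_0 = 0, and 5^0 − 1 = 1 − 1 = 0.
Assume w_r = 5^r − 1 for some r ≥ 0.
Then w_{r+1} = 5w_r + 4 = 5·(5^r − 1) + 4 = 5^{r+1} − 5 + 4 = 5^{r+1} − 1.
Hence w_n = 5^n − 1 for every n ≥ 0, by induction.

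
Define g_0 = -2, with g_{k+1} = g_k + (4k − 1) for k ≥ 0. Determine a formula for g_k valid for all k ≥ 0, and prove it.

Claim: g_k = 2k^2 − 3k − 2.

Base case: g_0 = -2, and 2·0^2 − 3·0 − 2 = -2.
Assume g_j = 2j^2 − 3j − 2.
Then g_{j+1} = g_j + (4j − 1) = (2j^2 − 3j − 2) + (4j − 1) = 2j^2 + j − 3,
and 2·(j+1)^2 − 3·(j+1) − 2 = 2j^2 + j − 3.
Hence g_k = 2k^2 − 3k − 2 for every k ≥ 0, by induction.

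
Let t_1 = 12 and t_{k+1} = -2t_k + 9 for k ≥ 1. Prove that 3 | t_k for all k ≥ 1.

Base case: t_1 = 12 = 3·4, so 3 | t_1.
Assume 3 | t_m, so t_m = 3s for some integer s.
Then t_{m+1} = -2t_m + 9 = -2·(3s) + 9 = 3(-2s + 3), so 3 | t_{m+1}.
So the property holds for m+1, and by induction 3 | t_k for all k ≥ 1.

3 | t_k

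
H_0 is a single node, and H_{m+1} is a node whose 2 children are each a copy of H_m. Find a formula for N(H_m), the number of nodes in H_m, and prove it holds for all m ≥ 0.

Claim: N(H_m) = 2^{m+1} − 1.

Base case: N(H_0) = 1, and 2^{0+1} − 1 = 1.
Assume N(H_j) = 2^{j+1} − 1.
Then N(H_{j+1}) = 1 + 2N(H_j) = 1 + 2(2^{j+1} − 1) = 2^{j+2} − 2 + 1 = 2^{j+2} − 1.
Hence N(H_m) = 2^{m+1} − 1 for every m ≥ 0, by induction.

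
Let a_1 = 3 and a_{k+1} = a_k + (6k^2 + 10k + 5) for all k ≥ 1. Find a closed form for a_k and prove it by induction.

Claim: a_k = 2k^3 + 2k^2 + k − 2.

Base case: a_1 = 3, and 2·1^3 + 2·1^2 + 1 − 2 = 3.
Assume a_r = 2r^3 + 2r^2 + r − 2.
Then a_{r+1} = a_r + (6r^2 + 10r + 5) = (2r^3 + 2r^2 + r − 2) + (6r^2 + 10r + 5) = 2r^3 + 8r^2 + 11r + 3,
and 2·(r+1)^3 + 2·(r+1)^2 + (r+1) − 2 = 2r^3 + 8r^2 + 11r + 3.
By induction, a_k = 2k^3 + 2k^2 + k − 2 for all k ≥ 1.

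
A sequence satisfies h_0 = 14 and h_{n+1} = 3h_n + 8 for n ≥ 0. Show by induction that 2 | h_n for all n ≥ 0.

Base case: h_0 = 14 = 2·7, so 2 | h_0.
Assume 2 | h_j, so h_j = 2t for some integer t.
Then h_{j+1} = 3h_j + 8 = 3·(2t) + 8 = 2(3t + 4), so 2 | h_{j+1}.
Hence 2 | h_n for every n ≥ 0, by induction.

2 | h_n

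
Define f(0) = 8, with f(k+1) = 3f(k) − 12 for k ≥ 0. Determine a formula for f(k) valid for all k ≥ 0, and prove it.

Claim: f(k) = 2·3^k + 6.

Base case: f(0) = 8, and 2·3^0 + 6 = 2 + 6 = 8.
Assume f(j) = 2·3^j + 6 for some j ≥ 0.
Then f(j+1) = 3f(j) − 12 = 3·(2·3^j + 6) − 12 = 6·3^j + 18 − 12 = 2·3^{j+1} + 6.
Hence f(k) = 2·3^k + 6 for every k ≥ 0, by induction.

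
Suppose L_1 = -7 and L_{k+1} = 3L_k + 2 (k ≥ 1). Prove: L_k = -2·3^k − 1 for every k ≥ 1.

Base case: L_1 = -7, and -2·3^1 − 1 = -6 − 1 = -7.
Assume L_m = -2·3^m − 1 for some m ≥ 1.
Then L_{m+1} = 3L_m + 2 = 3·(-2·3^m − 1) + 2 = -6·3^m − 3 + 2 = -2·3^{m+1} − 1.
By induction, L_k = -2·3^k − 1 for all k ≥ 1.

L_k = -2·3^k − 1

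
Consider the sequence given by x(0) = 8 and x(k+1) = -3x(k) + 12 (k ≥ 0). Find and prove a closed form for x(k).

Claim: x(k) = 5·(-3)^k + 3.

Base case: x(0) = 8, and 5·(-3)^0 + 3 = 5 + 3 = 8.
Assume x(r) = 5·(-3)^r + 3 for some r ≥ 0.
Then x(r+1) = -3x(r) + 12 = -3·(5·(-3)^r + 3) + 12 = -15·(-3)^r − 9 + 12 = 5·(-3)^{r+1} + 3.
By induction, x(k) = 5·(-3)^k + 3 for all k ≥ 0.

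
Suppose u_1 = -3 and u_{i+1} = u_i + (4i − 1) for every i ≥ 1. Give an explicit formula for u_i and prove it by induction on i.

Claim: u_i = 2i^2 − 3i − 2.

Base case: u_1 = -3, and 2·1^2 − 3·1 − 2 = -3.
Assume u_k = 2k^2 − 3k − 2.
Then u_{k+1} = u_k + (4k − 1) = (2k^2 − 3k − 2) + (4k − 1) = 2k^2 + k − 3,
and 2·(k+1)^2 − 3·(k+1) − 2 = 2k^2 + k − 3.
This completes the inductive step, so u_i = 2i^2 − 3i − 2 for all i ≥ 1.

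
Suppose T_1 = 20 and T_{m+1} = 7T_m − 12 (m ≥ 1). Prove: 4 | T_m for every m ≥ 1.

Base case: T_1 = 20 = 4·5, so 4 | T_1.
Assume 4 | T_j, so T_j = 4t for some integer t.
Then T_{j+1} = 7T_j − 12 = 7·(4t) − 12 = 4(7t − 3), so 4 | T_{j+1}.
Hence 4 | T_m for every m ≥ 1, by induction.

4 | T_m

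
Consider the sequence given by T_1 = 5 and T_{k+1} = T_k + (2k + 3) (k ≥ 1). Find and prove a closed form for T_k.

Claim: T_k = k^2 + 2k + 2.

Base case: T_1 = 5, and 1^2 + 2·1 + 2 = 5.
Assume T_j = j^2 + 2j + 2.
Then T_{j+1} = T_j + (2j + 3) = (j^2 + 2j + 2) + (2j + 3) = j^2 + 4j + 5,
and (j+1)^2 + 2·(j+1) + 2 = j^2 + 4j + 5.
This completes the inductive step, so T_k = k^2 + 2k + 2 for all k ≥ 1.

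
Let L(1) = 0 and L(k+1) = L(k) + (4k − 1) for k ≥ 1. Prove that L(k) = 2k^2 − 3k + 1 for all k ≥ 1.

Base case: L(1) = 0, and 2·1^2 − 3·1 + 1 = 0.
Assume L(r) = 2r^2 − 3r + 1.
Then L(r+1) = L(r) + (4r − 1) = (2r^2 − 3r + 1) + (4r − 1) = 2r^2 + r,
and 2·(r+1)^2 − 3·(r+1) + 1 = 2r^2 + r.
By induction, L(k) = 2k^2 − 3k + 1 for all k ≥ 1.

L(k) = 2k^2 − 3k + 1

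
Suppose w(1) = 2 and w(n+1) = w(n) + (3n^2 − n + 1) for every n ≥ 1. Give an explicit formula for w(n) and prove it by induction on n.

Claim: w(n) = n^3 − 2n^2 + 2n + 1.

Base case: w(1) = 2, and 1^3 − 2·1^2 + 2·1 + 1 = 2.
Assume w(r) = r^3 − 2r^2 + 2r + 1.
Then w(r+1) = w(r) + (3r^2 − r + 1) = (r^3 − 2r^2 + 2r + 1) + (3r^2 − r + 1) = r^3 + r^2 + r + 2,
and (r+1)^3 − 2·(r+1)^2 + 2·(r+1) + 1 = r^3 + r^2 + r + 2.
This completes the inductive step, so w(n) = n^3 − 2n^2 + 2n + 1 for all n ≥ 1.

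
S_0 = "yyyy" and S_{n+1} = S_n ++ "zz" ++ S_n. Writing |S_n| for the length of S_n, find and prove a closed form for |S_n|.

Claim: |S_n| = 6·2^n − 2.

Base case: |S_0| = 4, and 6·2^0 − 2 = 4.
Assume |S_k| = 6·2^k − 2.
Then |S_{k+1}| = |S_k| + 2 + |S_k| = 2|S_k| + 2 = 2(6·2^k − 2) + 2 = 6·2^{k+1} − 4 + 2 = 6·2^{k+1} − 2.
This completes the inductive step, so |S_n| = 6·2^n − 2 for all n ≥ 0.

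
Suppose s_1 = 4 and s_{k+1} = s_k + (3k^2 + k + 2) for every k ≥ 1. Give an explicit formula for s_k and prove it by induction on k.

Claim: s_k = k^3 − k^2 + 2k + 2.

Base case: s_1 = 4, and 1^3 − 1^2 + 2·1 + 2 = 4.
Assume s_r = r^3 − r^2 + 2r + 2.
Then s_{r+1} = s_r + (3r^2 + r + 2) = (r^3 − r^2 + 2r + 2) + (3r^2 + r + 2) = r^3 + 2r^2 + 3r + 4,
and (r+1)^3 − (r+1)^2 + 2·(r+1) + 2 = r^3 + 2r^2 + 3r + 4.
Hence s_k = k^3 − k^2 + 2k + 2 for every k ≥ 1, by induction.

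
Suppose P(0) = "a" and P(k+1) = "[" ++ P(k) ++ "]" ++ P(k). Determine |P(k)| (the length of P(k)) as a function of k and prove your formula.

Claim: |P(k)| = 3·2^k − 2.

Base case: |P(0)| = 1, and 3·2^0 − 2 = 1.
Assume |P(j)| = 3·2^j − 2.
Then |P(j+1)| = 1 + |P(j)| + 1 + |P(j)| = 2|P(j)| + 2 = 2(3·2^j − 2) + 2 = 3·2^{j+1} − 4 + 2 = 3·2^{j+1} − 2.
By induction, |P(k)| = 3·2^k − 2 for all k ≥ 0.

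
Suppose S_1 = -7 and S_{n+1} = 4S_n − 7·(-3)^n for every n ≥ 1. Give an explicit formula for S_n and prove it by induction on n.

Claim: S_n = -4^n + (-3)^n.

Base case: S_1 = -7, and -4^1 + (-3)^1 = -4 − 3 = -7.
Assume S_r = -4^r + (-3)^r for some r ≥ 1.
Then S_{r+1} = 4S_r − 7·(-3)^r = 4·(-4^r + (-3)^r) − 7·(-3)^r = -4^{r+1} + 4·(-3)^r − 7·(-3)^r = -4^{r+1} − 3·(-3)^r = -4^{r+1} + (-3)^{r+1}.
By induction, S_n = -4^n + (-3)^n for all n ≥ 1.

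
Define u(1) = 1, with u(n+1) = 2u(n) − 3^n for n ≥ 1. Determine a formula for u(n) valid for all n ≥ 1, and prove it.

Claim: u(n) = 2·2^n − 3^n.

Base case: u(1) = 1, and 2·2^1 − 3^1 = 4 − 3 = 1.
Assume u(m) = 2·2^m − 3^m for some m ≥ 1.
Then u(m+1) = 2u(m) − 3^m = 2·(2·2^m − 3^m) − 3^m = 2·2^{m+1} − 2·3^m − 3^m = 2·2^{m+1} − 3·3^m = 2·2^{m+1} − 3^{m+1}.
So the formula holds for m+1, and by induction u(n) = 2·2^n − 3^n for all n ≥ 1.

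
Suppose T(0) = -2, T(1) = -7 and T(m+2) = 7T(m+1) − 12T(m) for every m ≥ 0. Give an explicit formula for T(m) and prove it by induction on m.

Claim: T(m) = -4^m − 3^m.

Base cases: T(0) = -2 and -4^0 − 3^0 = -2; T(1) = -7 and -4^1 − 3^1 = -7.
Assume T(j) = -4^j − 3^j for all 0 ≤ j ≤ r, where r ≥ 1.
Then T(r+1) = 7T(r) − 12T(r−1) = 7·(-4^r − 3^r) − 12·(-4^{r−1} − 3^{r−1}) = -(7·4 − 12)4^{r−1} − (7·3 − 12)3^{r−1} = -16·4^{r−1} − 9·3^{r−1} = -4^{r+1} − 3^{r+1}.
So the formula holds for r+1, and by strong induction T(m) = -4^m − 3^m for all m ≥ 0.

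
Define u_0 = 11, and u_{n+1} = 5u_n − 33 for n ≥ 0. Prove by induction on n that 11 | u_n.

Base case: u_0 = 11 = 11·1, so 11 | u_0.
Assume 11 | u_j, so u_j = 11t for some integer t.
Then u_{j+1} = 5u_j − 33 = 5·(11t) − 33 = 11(5t − 3), so 11 | u_{j+1}.
So the property holds for j+1, and by induction 11 | u_n for all n ≥ 0.

11 | u_n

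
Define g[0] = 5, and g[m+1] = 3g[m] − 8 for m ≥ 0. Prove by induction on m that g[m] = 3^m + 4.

Base case: g[0] = 5, and 3^0 + 4 = 1 + 4 = 5.
Assume g[j] = 3^j + 4 for some j ≥ 0.
Then g[j+1] = 3g[j] − 8 = 3·(3^j + 4) − 8 = 3^{j+1} + 12 − 8 = 3^{j+1} + 4.
So the formula holds for j+1, and by induction g[m] = 3^m + 4 for all m ≥ 0.

g[m] = 3^m + 4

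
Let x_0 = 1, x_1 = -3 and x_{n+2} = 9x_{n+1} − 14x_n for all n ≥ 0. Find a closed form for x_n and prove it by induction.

Claim: x_n = -7^n + 2·2^n.

Base cases: x_0 = 1 and -7^0 + 2·2^0 = 1; x_1 = -3 and -7^1 + 2·2^1 = -3.
Assume x_j = -7^j + 2·2^j for all 0 ≤ j ≤ m, where m ≥ 1.
Then x_{m+1} = 9x_m − 14x_{m−1} = 9·(-7^m + 2·2^m) − 14·(-7^{m−1} + 2·2^{m−1}) = -(9·7 − 14)7^{m−1} + 2·(9·2 − 14)2^{m−1} = -49·7^{m−1} + 8·2^{m−1} = -7^{m+1} + 2·2^{m+1}.
Hence x_n = -7^n + 2·2^n for every n ≥ 0, by strong induction.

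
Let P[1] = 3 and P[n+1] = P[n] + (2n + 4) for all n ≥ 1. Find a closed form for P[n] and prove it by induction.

Claim: P[n] = n^2 + 3n − 1.

Base case: P[1] = 3, and 1^2 + 3·1 − 1 = 3.
Assume P[j] = j^2 + 3j − 1.
Then P[j+1] = P[j] + (2j + 4) = (j^2 + 3j − 1) + (2j + 4) = j^2 + 5j + 3,
and (j+1)^2 + 3·(j+1) − 1 = j^2 + 5j + 3.
Hence P[n] = n^2 + 3n − 1 for every n ≥ 1, by induction.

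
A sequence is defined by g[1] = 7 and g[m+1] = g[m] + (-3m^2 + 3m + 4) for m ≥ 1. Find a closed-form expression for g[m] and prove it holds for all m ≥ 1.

Claim: g[m] = -m^3 + 3m^2 + 2m + 3.

Base case: g[1] = 7, and -1^3 + 3·1^2 + 2·1 + 3 = 7.
Assume g[j] = -j^3 + 3j^2 + 2j + 3.
Then g[j+1] = g[j] + (-3j^2 + 3j + 4) = (-j^3 + 3j^2 + 2j + 3) + (-3j^2 + 3j + 4) = -j^3 + 5j + 7,
and -(j+1)^3 + 3·(j+1)^2 + 2·(j+1) + 3 = -j^3 + 5j + 7.
This completes the inductive step, so g[m] = -m^3 + 3m^2 + 2m + 3 for all m ≥ 1.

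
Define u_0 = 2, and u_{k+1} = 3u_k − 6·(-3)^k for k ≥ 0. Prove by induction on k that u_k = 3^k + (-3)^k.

Base case: u_0 = 2, and 3^0 + (-3)^0 = 1 + 1 = 2.
Assume u_r = 3^r + (-3)^r for some r ≥ 0.
Then u_{r+1} = 3u_r − 6·(-3)^r = 3·(3^r + (-3)^r) − 6·(-3)^r = 3^{r+1} + 3·(-3)^r − 6·(-3)^r = 3^{r+1} − 3·(-3)^r = 3^{r+1} + (-3)^{r+1}.
This completes the inductive step, so u_k = 3^k + (-3)^k for all k ≥ 0.

u_k = 3^k + (-3)^k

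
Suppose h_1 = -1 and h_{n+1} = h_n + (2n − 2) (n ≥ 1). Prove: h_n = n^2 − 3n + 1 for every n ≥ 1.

Base case: h_1 = -1, and 1^2 − 3·1 + 1 = -1.
Assume h_j = j^2 − 3j + 1.
Then h_{j+1} = h_j + (2j − 2) = (j^2 − 3j + 1) + (2j − 2) = j^2 − j − 1,
and (j+1)^2 − 3·(j+1) + 1 = j^2 − j − 1.
By induction, h_n = n^2 − 3n + 1 for all n ≥ 1.

h_n = n^2 − 3n + 1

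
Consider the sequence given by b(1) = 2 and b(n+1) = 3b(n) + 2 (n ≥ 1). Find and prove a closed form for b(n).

Claim: b(n) = 3^n − 1.

Base case: b(1) = 2, and 3^1 − 1 = 3 − 1 = 2.
Assume b(m) = 3^m − 1 for some m ≥ 1.
Then b(m+1) = 3b(m) + 2 = 3·(3^m − 1) + 2 = 3^{m+1} − 3 + 2 = 3^{m+1} − 1.
Hence b(n) = 3^n − 1 for every n ≥ 1, by induction.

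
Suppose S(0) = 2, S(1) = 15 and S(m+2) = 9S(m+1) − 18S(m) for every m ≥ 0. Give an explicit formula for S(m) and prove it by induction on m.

Claim: S(m) = 3·6^m − 3^m.

Base cases: S(0) = 2 and 3·6^0 − 3^0 = 2; S(1) = 15 and 3·6^1 − 3^1 = 15.
Assume S(j) = 3·6^j − 3^j for all 0 ≤ j ≤ k, where k ≥ 1.
Then S(k+1) = 9S(k) − 18S(k−1) = 9·(3·6^k − 3^k) − 18·(3·6^{k−1} − 3^{k−1}) = 3·(9·6 − 18)6^{k−1} − (9·3 − 18)3^{k−1} = 108·6^{k−1} − 9·3^{k−1} = 3·6^{k+1} − 3^{k+1}.
This completes the inductive step, so S(m) = 3·6^m − 3^m for all m ≥ 0.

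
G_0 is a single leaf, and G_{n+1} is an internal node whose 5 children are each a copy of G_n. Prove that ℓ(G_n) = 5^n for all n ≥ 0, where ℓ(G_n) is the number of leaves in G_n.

Base case: ℓ(G_0) = 1, and 5^0 = 1.
Assume ℓ(G_j) = 5^j.
Then ℓ(G_{j+1}) = 5·ℓ(G_j) = 5·5^j = 5^{j+1}.
Hence ℓ(G_n) = 5^n for every n ≥ 0, by induction.

ℓ(G_n) = 5^n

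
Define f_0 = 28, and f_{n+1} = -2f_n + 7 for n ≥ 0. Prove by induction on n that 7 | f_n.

Base case: f_0 = 28 = 7·4, so 7 | f_0.
Assume 7 | f_m, so f_m = 7t for some integer t.
Then f_{m+1} = -2f_m + 7 = -2·(7t) + 7 = 7(-2t + 1), so 7 | f_{m+1}.
So the property holds for m+1, and by induction 7 | f_n for all n ≥ 0.

7 | f_n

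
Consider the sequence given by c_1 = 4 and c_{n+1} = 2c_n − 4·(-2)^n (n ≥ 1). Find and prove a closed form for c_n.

Claim: c_n = 3·2^n + (-2)^n.

Base case: c_1 = 4, and 3·2^1 + (-2)^1 = 6 − 2 = 4.
Assume c_k = 3·2^k + (-2)^k for some k ≥ 1.
Then c_{k+1} = 2c_k − 4·(-2)^k = 2·(3·2^k + (-2)^k) − 4·(-2)^k = 3·2^{k+1} + 2·(-2)^k − 4·(-2)^k = 3·2^{k+1} − 2·(-2)^k = 3·2^{k+1} + (-2)^{k+1}.
So the formula holds for k+1, and by induction c_n = 3·2^n + (-2)^n for all n ≥ 1.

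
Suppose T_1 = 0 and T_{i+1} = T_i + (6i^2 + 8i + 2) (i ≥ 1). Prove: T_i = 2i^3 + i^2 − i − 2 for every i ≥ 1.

Base case: T_1 = 0, and 2·1^3 + 1^2 − 1 − 2 = 0.
Assume T_k = 2k^3 + k^2 − k − 2.
Then T_{k+1} = T_k + (6k^2 + 8k + 2) = (2k^3 + k^2 − k − 2) + (6k^2 + 8k + 2) = 2k^3 + 7k^2 + 7k,
and 2·(k+1)^3 + (k+1)^2 − (k+1) − 2 = 2k^3 + 7k^2 + 7k.
This completes the inductive step, so T_i = 2i^3 + i^2 − i − 2 for all i ≥ 1.

T_i = 2i^3 + i^2 − i − 2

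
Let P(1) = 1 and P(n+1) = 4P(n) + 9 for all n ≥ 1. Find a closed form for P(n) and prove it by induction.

Claim: P(n) = 4^n − 3.

Base case: P(1) = 1, and 4^1 − 3 = 4 − 3 = 1.
Assume P(k) = 4^k − 3 for some k ≥ 1.
Then P(k+1) = 4P(k) + 9 = 4·(4^k − 3) + 9 = 4^{k+1} − 12 + 9 = 4^{k+1} − 3.
So the formula holds for k+1, and by induction P(n) = 4^n − 3 for all n ≥ 1.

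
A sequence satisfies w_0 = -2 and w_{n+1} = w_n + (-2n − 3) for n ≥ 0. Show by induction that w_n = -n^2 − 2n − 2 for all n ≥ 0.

Base case: w_0 = -2, and -0^2 − 2·0 − 2 = -2.
Assume w_j = -j^2 − 2j − 2.
Then w_{j+1} = w_j + (-2j − 3) = (-j^2 − 2j − 2) + (-2j − 3) = -j^2 − 4j − 5,
and -(j+1)^2 − 2·(j+1) − 2 = -j^2 − 4j − 5.
By induction, w_n = -n^2 − 2n − 2 for all n ≥ 0.

w_n = -n^2 − 2n − 2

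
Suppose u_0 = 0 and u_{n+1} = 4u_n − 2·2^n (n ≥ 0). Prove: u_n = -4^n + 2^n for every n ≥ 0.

Base case: u_0 = 0, and -4^0 + 2^0 = -1 + 1 = 0.
Assume u_k = -4^k + 2^k for some k ≥ 0.
Then u_{k+1} = 4u_k − 2·2^k = 4·(-4^k + 2^k) − 2·2^k = -4^{k+1} + 4·2^k − 2·2^k = -4^{k+1} + 2·2^k = -4^{k+1} + 2^{k+1}.
This completes the inductive step, so u_n = -4^n + 2^n for all n ≥ 0.

u_n = -4^n + 2^n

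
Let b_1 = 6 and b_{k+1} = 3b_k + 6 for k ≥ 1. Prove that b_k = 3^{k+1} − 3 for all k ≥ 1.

Base case: b_1 = 6, and 3^{1+1} − 3 = 9 − 3 = 6.
Assume b_r = 3^{r+1} − 3 for some r ≥ 1.
Then b_{r+1} = 3b_r + 6 = 3·(3^{r+1} − 3) + 6 = 3^{r+2} − 9 + 6 = 3^{r+2} − 3.
By induction, b_k = 3^{k+1} − 3 for all k ≥ 1.

b_k = 3^{k+1} − 3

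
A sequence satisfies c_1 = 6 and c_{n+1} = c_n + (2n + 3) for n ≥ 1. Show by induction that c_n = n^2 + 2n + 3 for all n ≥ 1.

Base case: c_1 = 6, and 1^2 + 2·1 + 3 = 6.
Assume c_r = r^2 + 2r + 3.
Then c_{r+1} = c_r + (2r + 3) = (r^2 + 2r + 3) + (2r + 3) = r^2 + 4r + 6,
and (r+1)^2 + 2·(r+1) + 3 = r^2 + 4r + 6.
By induction, c_n = n^2 + 2n + 3 for all n ≥ 1.

c_n = n^2 + 2n + 3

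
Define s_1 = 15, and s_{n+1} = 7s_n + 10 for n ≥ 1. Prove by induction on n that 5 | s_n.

Base case: s_1 = 15 = 5·3, so 5 | s_1.
Assume 5 | s_j, so s_j = 5t for some integer t.
Then s_{j+1} = 7s_j + 10 = 7·(5t) + 10 = 5(7t + 2), so 5 | s_{j+1}.
So the property holds for j+1, and by induction 5 | s_n for all n ≥ 1.

5 | s_n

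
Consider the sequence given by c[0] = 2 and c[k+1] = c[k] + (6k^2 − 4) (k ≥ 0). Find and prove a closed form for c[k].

Claim: c[k] = 2k^3 − 3k^2 − 3k + 2.

Base case: c[0] = 2, and 2·0^3 − 3·0^2 − 3·0 + 2 = 2.
Assume c[j] = 2j^3 − 3j^2 − 3j + 2.
Then c[j+1] = c[j] + (6j^2 − 4) = (2j^3 − 3j^2 − 3j + 2) + (6j^2 − 4) = 2j^3 + 3j^2 − 3j − 2,
and 2·(j+1)^3 − 3·(j+1)^2 − 3·(j+1) + 2 = 2j^3 + 3j^2 − 3j − 2.
This completes the inductive step, so c[k] = 2k^3 − 3k^2 − 3k + 2 for all k ≥ 0.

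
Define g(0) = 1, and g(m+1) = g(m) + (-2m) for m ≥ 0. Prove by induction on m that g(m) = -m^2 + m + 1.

Base case: g(0) = 1, and -0^2 + 0 + 1 = 1.
Assume g(r) = -r^2 + r + 1.
Then g(r+1) = g(r) + (-2r) = (-r^2 + r + 1) + (-2r) = -r^2 − r + 1,
and -(r+1)^2 + (r+1) + 1 = -r^2 − r + 1.
By induction, g(m) = -m^2 + m + 1 for all m ≥ 0.

g(m) = -m^2 + m + 1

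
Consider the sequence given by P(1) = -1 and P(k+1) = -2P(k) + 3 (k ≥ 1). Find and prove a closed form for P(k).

Claim: P(k) = (-2)^k + 1.

Base case: P(1) = -1, and (-2)^1 + 1 = -2 + 1 = -1.
Assume P(r) = (-2)^r + 1 for some r ≥ 1.
Then P(r+1) = -2P(r) + 3 = -2·((-2)^r + 1) + 3 = -2·(-2)^r − 2 + 3 = (-2)^{r+1} + 1.
This completes the inductive step, so P(k) = (-2)^k + 1 for all k ≥ 1.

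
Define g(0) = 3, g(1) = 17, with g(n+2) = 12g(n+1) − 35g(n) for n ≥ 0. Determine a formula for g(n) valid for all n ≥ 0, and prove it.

Claim: g(n) = 7^n + 2·5^n.

Base cases: g(0) = 3 and 7^0 + 2·5^0 = 3; g(1) = 17 and 7^1 + 2·5^1 = 17.
Assume g(i) = 7^i + 2·5^i for all 0 ≤ i ≤ j, where j ≥ 1.
Then g(j+1) = 12g(j) − 35g(j−1) = 12·(7^j + 2·5^j) − 35·(7^{j−1} + 2·5^{j−1}) = (12·7 − 35)7^{j−1} + 2·(12·5 − 35)5^{j−1} = 49·7^{j−1} + 50·5^{j−1} = 7^{j+1} + 2·5^{j+1}.
So the formula holds for j+1, and by strong induction g(n) = 7^n + 2·5^n for all n ≥ 0.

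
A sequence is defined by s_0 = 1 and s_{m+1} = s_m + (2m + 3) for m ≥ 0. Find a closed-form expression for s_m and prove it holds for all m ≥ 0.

Claim: s_m = m^2 + 2m + 1.

Base case: s_0 = 1, and 0^2 + 2·0 + 1 = 1.
Assume s_r = r^2 + 2r + 1.
Then s_{r+1} = s_r + (2r + 3) = (r^2 + 2r + 1) + (2r + 3) = r^2 + 4r + 4,
and (r+1)^2 + 2·(r+1) + 1 = r^2 + 4r + 4.
Hence s_m = m^2 + 2m + 1 for every m ≥ 0, by induction.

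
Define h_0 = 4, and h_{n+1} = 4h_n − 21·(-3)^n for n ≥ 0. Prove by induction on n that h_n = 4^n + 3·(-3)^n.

Base case: h_0 = 4, and 4^0 + 3·(-3)^0 = 1 + 3 = 4.
Assume h_r = 4^r + 3·(-3)^r for some r ≥ 0.
Then h_{r+1} = 4h_r − 21·(-3)^r = 4·(4^r + 3·(-3)^r) − 21·(-3)^r = 4^{r+1} + 12·(-3)^r − 21·(-3)^r = 4^{r+1} − 9·(-3)^r = 4^{r+1} + 3·(-3)^{r+1}.
Hence h_n = 4^n + 3·(-3)^n for every n ≥ 0, by induction.

h_n = 4^n + 3·(-3)^n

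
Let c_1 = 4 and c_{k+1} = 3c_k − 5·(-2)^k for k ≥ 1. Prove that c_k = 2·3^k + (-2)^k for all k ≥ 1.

Base case: c_1 = 4, and 2·3^1 + (-2)^1 = 6 − 2 = 4.
Assume c_m = 2·3^m + (-2)^m for some m ≥ 1.
Then c_{m+1} = 3c_m − 5·(-2)^m = 3·(2·3^m + (-2)^m) − 5·(-2)^m = 2·3^{m+1} + 3·(-2)^m − 5·(-2)^m = 2·3^{m+1} − 2·(-2)^m = 2·3^{m+1} + (-2)^{m+1}.
Hence c_k = 2·3^k + (-2)^k for every k ≥ 1, by induction.

c_k = 2·3^k + (-2)^k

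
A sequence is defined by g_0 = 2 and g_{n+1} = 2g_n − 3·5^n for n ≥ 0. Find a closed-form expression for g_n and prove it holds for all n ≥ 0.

Claim: g_n = 3·2^n − 5^n.

Base case: g_0 = 2, and 3·2^0 − 5^0 = 3 − 1 = 2.
Assume g_r = 3·2^r − 5^r for some r ≥ 0.
Then g_{r+1} = 2g_r − 3·5^r = 2·(3·2^r − 5^r) − 3·5^r = 3·2^{r+1} − 2·5^r − 3·5^r = 3·2^{r+1} − 5·5^r = 3·2^{r+1} − 5^{r+1}.
So the formula holds for r+1, and by induction g_n = 3·2^n − 5^n for all n ≥ 0.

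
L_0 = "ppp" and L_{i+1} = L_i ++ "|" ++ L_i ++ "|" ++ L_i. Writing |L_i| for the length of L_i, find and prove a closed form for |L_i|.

Claim: |L_i| = 4·3^i − 1.

Base case: |L_0| = 3, and 4·3^0 − 1 = 3.
Assume |L_j| = 4·3^j − 1.
Then |L_{j+1}| = 3|L_j| + 2 = 3(4·3^j − 1) + 2 = 4·3^{j+1} − 3 + 2 = 4·3^{j+1} − 1.
This completes the inductive step, so |L_i| = 4·3^i − 1 for all i ≥ 0.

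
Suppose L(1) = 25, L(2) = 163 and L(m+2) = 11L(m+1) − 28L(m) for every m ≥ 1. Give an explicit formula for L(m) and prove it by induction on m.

Claim: L(m) = 3·7^m + 4^m.

Base cases: L(1) = 25 and 3·7^1 + 4^1 = 25; L(2) = 163 and 3·7^2 + 4^2 = 163.
Assume L(i) = 3·7^i + 4^i for all 1 ≤ i ≤ j, where j ≥ 2.
Then L(j+1) = 11L(j) − 28L(j−1) = 11·(3·7^j + 4^j) − 28·(3·7^{j−1} + 4^{j−1}) = 3·(11·7 − 28)7^{j−1} + (11·4 − 28)4^{j−1} = 147·7^{j−1} + 16·4^{j−1} = 3·7^{j+1} + 4^{j+1}.
By strong induction, L(m) = 3·7^m + 4^m for all m ≥ 1.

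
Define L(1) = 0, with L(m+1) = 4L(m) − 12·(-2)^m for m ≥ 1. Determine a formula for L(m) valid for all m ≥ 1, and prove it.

Claim: L(m) = 4^m + 2·(-2)^m.

Base case: L(1) = 0, and 4^1 + 2·(-2)^1 = 4 − 4 = 0.
Assume L(j) = 4^j + 2·(-2)^j for some j ≥ 1.
Then L(j+1) = 4L(j) − 12·(-2)^j = 4·(4^j + 2·(-2)^j) − 12·(-2)^j = 4^{j+1} + 8·(-2)^j − 12·(-2)^j = 4^{j+1} − 4·(-2)^j = 4^{j+1} + 2·(-2)^{j+1}.
So the formula holds for j+1, and by induction L(m) = 4^m + 2·(-2)^m for all m ≥ 1.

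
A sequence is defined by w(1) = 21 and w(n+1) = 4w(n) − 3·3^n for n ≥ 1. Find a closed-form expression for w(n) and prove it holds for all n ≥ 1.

Claim: w(n) = 3·4^n + 3·3^n.

Base case: w(1) = 21, and 3·4^1 + 3·3^1 = 12 + 9 = 21.
Assume w(k) = 3·4^k + 3·3^k for some k ≥ 1.
Then w(k+1) = 4w(k) − 3·3^k = 4·(3·4^k + 3·3^k) − 3·3^k = 3·4^{k+1} + 12·3^k − 3·3^k = 3·4^{k+1} + 9·3^k = 3·4^{k+1} + 3·3^{k+1}.
So the formula holds for k+1, and by induction w(n) = 3·4^n + 3·3^n for all n ≥ 1.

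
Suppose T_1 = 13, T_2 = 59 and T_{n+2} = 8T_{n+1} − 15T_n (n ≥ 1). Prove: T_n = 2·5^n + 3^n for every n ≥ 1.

Base cases: T_1 = 13 and 2·5^1 + 3^1 = 13; T_2 = 59 and 2·5^2 + 3^2 = 59.
Assume T_i = 2·5^i + 3^i for all 1 ≤ i ≤ j, where j ≥ 2.
Then T_{j+1} = 8T_j − 15T_{j−1} = 8·(2·5^j + 3^j) − 15·(2·5^{j−1} + 3^{j−1}) = 2·(8·5 − 15)5^{j−1} + (8·3 − 15)3^{j−1} = 50·5^{j−1} + 9·3^{j−1} = 2·5^{j+1} + 3^{j+1}.
Hence T_n = 2·5^n + 3^n for every n ≥ 1, by strong induction.

T_n = 2·5^n + 3^n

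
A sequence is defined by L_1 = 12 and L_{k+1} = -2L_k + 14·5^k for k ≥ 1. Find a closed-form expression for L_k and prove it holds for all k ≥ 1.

Claim: L_k = -(-2)^k + 2·5^k.

Base case: L_1 = 12, and -(-2)^1 + 2·5^1 = 2 + 10 = 12.
Assume L_m = -(-2)^m + 2·5^m for some m ≥ 1.
Then L_{m+1} = -2L_m + 14·5^m = -2·(-(-2)^m + 2·5^m) + 14·5^m = -(-2)^{m+1} − 4·5^m + 14·5^m = -(-2)^{m+1} + 10·5^m = -(-2)^{m+1} + 2·5^{m+1}.
So the formula holds for m+1, and by induction L_k = -(-2)^k + 2·5^k for all k ≥ 1.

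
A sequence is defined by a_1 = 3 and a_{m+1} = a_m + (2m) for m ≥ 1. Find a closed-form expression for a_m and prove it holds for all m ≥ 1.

Claim: a_m = m^2 − m + 3.

Base case: a_1 = 3, and 1^2 − 1 + 3 = 3.
Assume a_j = j^2 − j + 3.
Then a_{j+1} = a_j + (2j) = (j^2 − j + 3) + (2j) = j^2 + j + 3,
and (j+1)^2 − (j+1) + 3 = j^2 + j + 3.
By induction, a_m = m^2 − m + 3 for all m ≥ 1.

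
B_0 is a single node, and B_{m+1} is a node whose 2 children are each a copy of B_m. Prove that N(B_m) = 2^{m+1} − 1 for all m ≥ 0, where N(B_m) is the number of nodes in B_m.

Base case: N(B_0) = 1, and 2^{0+1} − 1 = 1.
Assume N(B_k) = 2^{k+1} − 1.
Then N(B_{k+1}) = 1 + 2N(B_k) = 1 + 2(2^{k+1} − 1) = 2^{k+2} − 2 + 1 = 2^{k+2} − 1.
This completes the inductive step, so N(B_m) = 2^{m+1} − 1 for all m ≥ 0.

N(B_m) = 2^{m+1} − 1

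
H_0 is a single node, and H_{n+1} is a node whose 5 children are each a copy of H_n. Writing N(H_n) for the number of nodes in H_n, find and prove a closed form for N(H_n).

Claim: N(H_n) = (5^{n+1} − 1)/4.

Base case: N(H_0) = 1, and (5^{0+1} − 1)/4 = 1.
Assume N(H_j) = (5^{j+1} − 1)/4.
Then N(H_{j+1}) = 1 + 5N(H_j) = 1 + 5·(5^{j+1} − 1)/4 = 1 + (5^{j+2} − 5)/4 = (4 + 5^{j+2} − 5)/4 = (5^{j+2} − 1)/4.
So the formula holds for j+1, and by induction N(H_n) = (5^{n+1} − 1)/4 for all n ≥ 0.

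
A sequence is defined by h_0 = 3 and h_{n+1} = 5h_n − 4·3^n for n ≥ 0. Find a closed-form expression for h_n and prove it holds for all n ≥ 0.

Claim: h_n = 5^n + 2·3^n.

Base case: h_0 = 3, and 5^0 + 2·3^0 = 1 + 2 = 3.
Assume h_r = 5^r + 2·3^r for some r ≥ 0.
Then h_{r+1} = 5h_r − 4·3^r = 5·(5^r + 2·3^r) − 4·3^r = 5^{r+1} + 10·3^r − 4·3^r = 5^{r+1} + 6·3^r = 5^{r+1} + 2·3^{r+1}.
Hence h_n = 5^n + 2·3^n for every n ≥ 0, by induction.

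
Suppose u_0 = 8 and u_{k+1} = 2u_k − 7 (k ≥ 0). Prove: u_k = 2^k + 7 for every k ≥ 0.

Base case: u_0 = 8, and 2^0 + 7 = 1 + 7 = 8.
Assume u_r = 2^r + 7 for some r ≥ 0.
Then u_{r+1} = 2u_r − 7 = 2·(2^r + 7) − 7 = 2^{r+1} + 14 − 7 = 2^{r+1} + 7.
Hence u_k = 2^k + 7 for every k ≥ 0, by induction.

u_k = 2^k + 7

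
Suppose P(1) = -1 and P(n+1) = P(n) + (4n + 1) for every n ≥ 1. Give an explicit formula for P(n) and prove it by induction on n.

Claim: P(n) = 2n^2 − n − 2.

Base case: P(1) = -1, and 2·1^2 − 1 − 2 = -1.
Assume P(m) = 2m^2 − m − 2.
Then P(m+1) = P(m) + (4m + 1) = (2m^2 − m − 2) + (4m + 1) = 2m^2 + 3m − 1,
and 2·(m+1)^2 − (m+1) − 2 = 2m^2 + 3m − 1.
By induction, P(n) = 2n^2 − n − 2 for all n ≥ 1.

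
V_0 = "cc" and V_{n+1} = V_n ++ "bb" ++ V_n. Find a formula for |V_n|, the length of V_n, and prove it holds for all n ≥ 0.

Claim: |V_n| = 2^{n+2} − 2.

Base case: |V_0| = 2, and 2^{0+2} − 2 = 2.
Assume |V_j| = 2^{j+2} − 2.
Then |V_{j+1}| = |V_j| + 2 + |V_j| = 2|V_j| + 2 = 2(2^{j+2} − 2) + 2 = 2^{j+3} − 4 + 2 = 2^{j+3} − 2.
Hence |V_n| = 2^{n+2} − 2 for every n ≥ 0, by induction.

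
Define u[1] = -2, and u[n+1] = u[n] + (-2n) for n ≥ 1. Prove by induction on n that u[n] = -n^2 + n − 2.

Base case: u[1] = -2, and -1^2 + 1 − 2 = -2.
Assume u[k] = -k^2 + k − 2.
Then u[k+1] = u[k] + (-2k) = (-k^2 + k − 2) + (-2k) = -k^2 − k − 2,
and -(k+1)^2 + (k+1) − 2 = -k^2 − k − 2.
This completes the inductive step, so u[n] = -n^2 + n − 2 for all n ≥ 1.

u[n] = -n^2 + n − 2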